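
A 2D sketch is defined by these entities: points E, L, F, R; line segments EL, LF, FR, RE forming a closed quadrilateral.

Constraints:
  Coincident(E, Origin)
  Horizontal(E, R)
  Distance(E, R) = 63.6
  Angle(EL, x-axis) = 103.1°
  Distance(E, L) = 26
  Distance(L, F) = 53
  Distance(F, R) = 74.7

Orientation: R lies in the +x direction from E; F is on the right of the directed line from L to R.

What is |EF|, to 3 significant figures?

28.3

E is at the origin; E and R share the same y with |ER| = 63.6 and R in +x, so R = (63.6, 0). EL runs at 103.1° with |EL| = 26.0, so L = (-5.89, 25.3). F is determined by |LF| = 53.0 and |FR| = 74.7 together: it lies at the intersection of circle(L, 53.0) and circle(R, 74.7). With |LR| = 74.0, the foot of the radical line on LR is 18.2 from L and the perpendicular offset is √(53.0² − 18.2²) = 49.8. Taking the right-of-LR solution: F = (-5.78, -27.7).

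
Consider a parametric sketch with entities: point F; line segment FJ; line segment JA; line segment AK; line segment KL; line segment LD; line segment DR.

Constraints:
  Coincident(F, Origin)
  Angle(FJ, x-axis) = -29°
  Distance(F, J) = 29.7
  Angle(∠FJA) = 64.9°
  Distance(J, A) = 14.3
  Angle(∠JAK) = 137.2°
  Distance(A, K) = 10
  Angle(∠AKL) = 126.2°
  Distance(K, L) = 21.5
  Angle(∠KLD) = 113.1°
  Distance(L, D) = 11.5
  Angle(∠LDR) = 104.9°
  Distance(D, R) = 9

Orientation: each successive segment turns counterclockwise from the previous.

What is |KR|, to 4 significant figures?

24.86

F is at the origin; FJ runs at -29.0° with length 29.7, so J = (25.98, -14.40). ∠FJA = 64.9° gives JA at 86.10° from the x-axis; with |JA| = 14.3, A = (26.95, -0.1320). ∠JAK = 137.2° gives AK at 128.9° from the x-axis; with |AK| = 10.0, K = (20.67, 7.650). ∠AKL = 126.2° gives KL at -177.3° from the x-axis; with |KL| = 21.5, L = (-0.8069, 6.638). ∠KLD = 113.1° gives LD at -110.4° from the x-axis; with |LD| = 11.5, D = (-4.816, -4.141). ∠LDR = 104.9° gives DR at -35.30° from the x-axis; with |DR| = 9.0, R = (2.530, -9.342). Then |KR| = |R − K| = 24.86.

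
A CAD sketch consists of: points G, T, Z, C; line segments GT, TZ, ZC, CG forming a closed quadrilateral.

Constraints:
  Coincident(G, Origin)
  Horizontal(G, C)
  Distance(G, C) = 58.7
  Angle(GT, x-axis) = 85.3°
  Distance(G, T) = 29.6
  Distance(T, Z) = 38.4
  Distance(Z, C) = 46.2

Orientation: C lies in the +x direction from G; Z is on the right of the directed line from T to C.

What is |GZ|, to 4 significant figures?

15.03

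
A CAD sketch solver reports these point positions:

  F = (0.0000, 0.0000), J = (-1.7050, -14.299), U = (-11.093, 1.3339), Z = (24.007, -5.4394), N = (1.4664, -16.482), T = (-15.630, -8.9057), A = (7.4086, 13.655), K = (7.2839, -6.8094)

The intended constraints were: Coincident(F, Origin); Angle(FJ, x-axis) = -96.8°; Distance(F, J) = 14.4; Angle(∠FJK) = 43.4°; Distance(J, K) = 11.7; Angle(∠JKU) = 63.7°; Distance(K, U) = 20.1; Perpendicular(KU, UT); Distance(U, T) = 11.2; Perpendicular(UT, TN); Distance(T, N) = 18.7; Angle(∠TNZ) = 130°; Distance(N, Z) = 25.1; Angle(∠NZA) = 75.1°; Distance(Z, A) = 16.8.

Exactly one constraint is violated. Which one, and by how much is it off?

Distance(Z, A) = 16.8 — off by 8.50.

F = (0.00, 0.00) ✓; FJ at -96.80° ✓; |FJ| = 14.40 ✓; ∠FJK = 43.40° ✓; |JK| = 11.70 ✓; ∠JKU = 63.70° ✓; |KU| = 20.10 ✓; ∠(KU, UT) = 90.00° ✓; |UT| = 11.20 ✓; ∠(UT, TN) = 90.00° ✓; |TN| = 18.70 ✓; ∠TNZ = 130.0° ✓; |NZ| = 25.10 ✓; ∠NZA = 75.10° ✓; |ZA| = 25.30 ✗.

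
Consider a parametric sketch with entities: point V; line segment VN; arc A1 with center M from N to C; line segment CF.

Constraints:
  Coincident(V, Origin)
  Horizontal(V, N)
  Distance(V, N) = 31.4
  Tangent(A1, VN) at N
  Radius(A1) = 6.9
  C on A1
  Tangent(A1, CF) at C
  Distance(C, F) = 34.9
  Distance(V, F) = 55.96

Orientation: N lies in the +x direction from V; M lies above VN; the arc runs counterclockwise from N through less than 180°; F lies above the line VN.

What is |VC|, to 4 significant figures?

38.96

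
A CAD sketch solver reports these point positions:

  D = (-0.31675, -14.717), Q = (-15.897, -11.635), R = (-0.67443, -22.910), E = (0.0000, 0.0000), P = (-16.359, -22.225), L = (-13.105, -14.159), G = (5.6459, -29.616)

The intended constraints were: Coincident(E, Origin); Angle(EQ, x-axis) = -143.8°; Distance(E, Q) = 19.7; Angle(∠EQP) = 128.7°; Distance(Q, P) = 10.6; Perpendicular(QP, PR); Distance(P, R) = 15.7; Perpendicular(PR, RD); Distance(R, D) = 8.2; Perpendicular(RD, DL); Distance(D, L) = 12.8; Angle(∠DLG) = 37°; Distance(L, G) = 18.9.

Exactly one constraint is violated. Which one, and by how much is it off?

Distance(L, G) = 18.9 — off by 5.40.

E = (0.00, 0.00) ✓; EQ at -143.8° ✓; |EQ| = 19.70 ✓; ∠EQP = 128.7° ✓; |QP| = 10.60 ✓; ∠(QP, PR) = 90.00° ✓; |PR| = 15.70 ✓; ∠(PR, RD) = 90.00° ✓; |RD| = 8.201 ✓; ∠(RD, DL) = 90.00° ✓; |DL| = 12.80 ✓; ∠DLG = 37.00° ✓; |LG| = 24.30 ✗.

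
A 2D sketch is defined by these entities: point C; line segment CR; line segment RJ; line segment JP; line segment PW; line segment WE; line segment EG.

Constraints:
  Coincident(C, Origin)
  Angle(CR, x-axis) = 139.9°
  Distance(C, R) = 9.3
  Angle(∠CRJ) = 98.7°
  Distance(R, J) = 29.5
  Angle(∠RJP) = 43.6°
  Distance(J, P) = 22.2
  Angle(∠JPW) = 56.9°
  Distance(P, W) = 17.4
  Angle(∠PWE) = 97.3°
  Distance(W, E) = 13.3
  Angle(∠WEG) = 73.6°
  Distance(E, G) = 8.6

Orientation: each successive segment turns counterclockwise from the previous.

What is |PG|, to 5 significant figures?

15.885

∠PWE = 97.3° gives WE at -156.60° from the x-axis; with |WE| = 13.3, E = (-28.219, -4.6913). ∠WEG = 73.6° gives EG at -50.200° from the x-axis; with |EG| = 8.6, G = (-22.714, -11.299). Then |PG| = |G − P| = 15.885.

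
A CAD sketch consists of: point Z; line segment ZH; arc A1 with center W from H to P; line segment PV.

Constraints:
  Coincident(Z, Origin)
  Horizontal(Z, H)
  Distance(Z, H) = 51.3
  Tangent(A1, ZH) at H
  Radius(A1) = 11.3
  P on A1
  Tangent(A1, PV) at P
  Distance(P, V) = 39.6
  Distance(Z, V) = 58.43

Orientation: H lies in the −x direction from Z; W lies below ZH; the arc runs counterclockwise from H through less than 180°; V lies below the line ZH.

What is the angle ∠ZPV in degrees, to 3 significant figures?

65.3°

Checks: |WP| = 11.30 ✓; ∠(WP, PV) = 90.00° ✓; |PV| = 39.60 ✓; |ZV| = 58.43 ✓.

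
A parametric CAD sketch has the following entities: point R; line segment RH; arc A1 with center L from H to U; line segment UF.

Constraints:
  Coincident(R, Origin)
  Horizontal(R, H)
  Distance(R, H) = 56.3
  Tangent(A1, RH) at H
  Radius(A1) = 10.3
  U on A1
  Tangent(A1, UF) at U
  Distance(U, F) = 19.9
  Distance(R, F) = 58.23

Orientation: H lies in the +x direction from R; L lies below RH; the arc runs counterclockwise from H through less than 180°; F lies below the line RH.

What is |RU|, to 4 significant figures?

47.59

Checks: |LU| = 10.30 ✓; ∠(LU, UF) = 90.00° ✓; |UF| = 19.90 ✓; |RF| = 58.23 ✓.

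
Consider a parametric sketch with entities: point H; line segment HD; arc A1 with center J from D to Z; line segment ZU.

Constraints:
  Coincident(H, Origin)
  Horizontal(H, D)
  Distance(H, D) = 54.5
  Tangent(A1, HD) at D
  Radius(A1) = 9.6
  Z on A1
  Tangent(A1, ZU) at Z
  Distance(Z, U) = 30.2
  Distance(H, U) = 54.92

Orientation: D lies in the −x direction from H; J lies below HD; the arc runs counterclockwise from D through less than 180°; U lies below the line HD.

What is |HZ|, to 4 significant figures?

63.44

Checks: |JZ| = 9.600 ✓; ∠(JZ, ZU) = 90.00° ✓; |ZU| = 30.20 ✓; |HU| = 54.92 ✓.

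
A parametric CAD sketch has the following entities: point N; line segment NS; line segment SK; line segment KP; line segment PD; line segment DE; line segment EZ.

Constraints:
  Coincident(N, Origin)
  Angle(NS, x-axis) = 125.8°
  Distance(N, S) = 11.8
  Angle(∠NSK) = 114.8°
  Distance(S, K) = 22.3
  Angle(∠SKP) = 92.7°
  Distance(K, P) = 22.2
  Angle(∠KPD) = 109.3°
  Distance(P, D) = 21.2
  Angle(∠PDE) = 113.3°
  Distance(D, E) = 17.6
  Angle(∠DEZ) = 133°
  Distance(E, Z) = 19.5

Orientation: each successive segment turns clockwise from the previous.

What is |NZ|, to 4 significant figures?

12.89

∠PDE = 113.3° gives DE at -164.1° from the x-axis; with |DE| = 17.6, E = (4.220, -6.821). ∠DEZ = 133.0° gives EZ at 148.9° from the x-axis; with |EZ| = 19.5, Z = (-12.48, 3.251). Then |NZ| = |Z − N| = 12.89.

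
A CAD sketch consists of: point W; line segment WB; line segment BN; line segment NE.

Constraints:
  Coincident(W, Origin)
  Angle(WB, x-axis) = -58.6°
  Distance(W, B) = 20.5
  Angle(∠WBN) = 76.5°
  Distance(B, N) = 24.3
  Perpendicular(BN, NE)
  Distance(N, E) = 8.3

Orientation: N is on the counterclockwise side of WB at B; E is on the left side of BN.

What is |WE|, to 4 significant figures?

22.72

∠WBN = 76.5°, so BN runs at -58.6° + (180° − 76.5°) = 44.90° from the x-axis; with |BN| = 24.3, N = B + 24.3·(cos 44.90°, sin 44.90°) = (27.89, -0.3451). BN is perpendicular to NE; with |NE| = 8.3 on the left of BN, E = N + 8.3·(-0.7059, 0.7083) = (22.03, 5.534). Then |WE| = |E − W| = 22.72.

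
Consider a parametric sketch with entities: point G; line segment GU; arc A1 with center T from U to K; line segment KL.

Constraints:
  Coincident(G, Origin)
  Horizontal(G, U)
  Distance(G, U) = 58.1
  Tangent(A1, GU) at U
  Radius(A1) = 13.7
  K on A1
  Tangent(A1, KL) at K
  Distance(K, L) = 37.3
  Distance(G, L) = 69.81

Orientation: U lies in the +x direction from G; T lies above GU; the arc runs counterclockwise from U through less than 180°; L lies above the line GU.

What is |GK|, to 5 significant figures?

72.470

Checks: |TK| = 13.70 ✓; ∠(TK, KL) = 90.00° ✓; |KL| = 37.30 ✓; |GL| = 69.81 ✓.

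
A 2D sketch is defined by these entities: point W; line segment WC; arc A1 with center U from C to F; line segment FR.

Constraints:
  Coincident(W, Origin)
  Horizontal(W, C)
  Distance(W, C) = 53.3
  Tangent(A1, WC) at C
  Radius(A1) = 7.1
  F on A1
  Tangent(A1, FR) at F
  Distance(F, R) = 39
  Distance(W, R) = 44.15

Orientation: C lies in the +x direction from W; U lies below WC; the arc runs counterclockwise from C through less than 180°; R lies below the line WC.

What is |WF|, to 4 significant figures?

47.48

Checks: |UC| = 7.100 ✓; |UF| = 7.100 ✓; ∠(UF, FR) = 90.00° ✓; |FR| = 39.00 ✓; |WR| = 44.15 ✓.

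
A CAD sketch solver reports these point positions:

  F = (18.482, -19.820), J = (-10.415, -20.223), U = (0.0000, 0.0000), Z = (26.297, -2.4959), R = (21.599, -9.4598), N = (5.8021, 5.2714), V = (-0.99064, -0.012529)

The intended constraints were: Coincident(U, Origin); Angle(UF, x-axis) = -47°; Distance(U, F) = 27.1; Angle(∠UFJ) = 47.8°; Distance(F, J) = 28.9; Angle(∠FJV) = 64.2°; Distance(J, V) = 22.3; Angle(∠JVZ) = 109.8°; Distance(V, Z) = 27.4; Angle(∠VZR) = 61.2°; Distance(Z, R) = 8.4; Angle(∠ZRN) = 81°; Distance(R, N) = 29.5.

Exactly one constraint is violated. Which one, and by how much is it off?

Distance(R, N) = 29.5 — off by 7.90.

U = (0.00, 0.00) ✓; UF at -47.00° ✓; |UF| = 27.10 ✓; ∠UFJ = 47.80° ✓; |FJ| = 28.90 ✓; ∠FJV = 64.20° ✓; |JV| = 22.30 ✓; ∠JVZ = 109.8° ✓; |VZ| = 27.40 ✓; ∠VZR = 61.20° ✓; |ZR| = 8.400 ✓; ∠ZRN = 81.00° ✓; |RN| = 21.60 ✗.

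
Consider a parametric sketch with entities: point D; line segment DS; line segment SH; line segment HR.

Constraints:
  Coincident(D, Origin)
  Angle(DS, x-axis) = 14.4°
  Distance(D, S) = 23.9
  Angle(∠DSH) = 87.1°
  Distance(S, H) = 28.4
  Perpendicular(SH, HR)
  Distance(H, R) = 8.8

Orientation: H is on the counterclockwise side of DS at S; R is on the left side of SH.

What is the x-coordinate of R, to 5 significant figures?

6.3018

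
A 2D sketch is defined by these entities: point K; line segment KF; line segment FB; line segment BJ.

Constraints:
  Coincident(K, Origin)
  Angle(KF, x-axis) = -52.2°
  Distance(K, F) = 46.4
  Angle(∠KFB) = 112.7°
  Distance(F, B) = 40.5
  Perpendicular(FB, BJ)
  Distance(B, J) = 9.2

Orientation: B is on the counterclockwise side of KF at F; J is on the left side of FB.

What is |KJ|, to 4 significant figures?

67.38

K is at the origin; KF runs at -52.2° with length 46.4, so F = 46.4·(cos -52.2°, sin -52.2°) = (28.44, -36.66). ∠KFB = 112.7°, so FB runs at -52.2° + (180° − 112.7°) = 15.10° from the x-axis; with |FB| = 40.5, B = F + 40.5·(cos 15.10°, sin 15.10°) = (67.54, -26.11). FB ⟂ BJ; with |BJ| = 9.2 on the left of FB, J = B + 9.2·(-0.2605, 0.9655) = (65.14, -17.23). Then |KJ| = |J − K| = 67.38.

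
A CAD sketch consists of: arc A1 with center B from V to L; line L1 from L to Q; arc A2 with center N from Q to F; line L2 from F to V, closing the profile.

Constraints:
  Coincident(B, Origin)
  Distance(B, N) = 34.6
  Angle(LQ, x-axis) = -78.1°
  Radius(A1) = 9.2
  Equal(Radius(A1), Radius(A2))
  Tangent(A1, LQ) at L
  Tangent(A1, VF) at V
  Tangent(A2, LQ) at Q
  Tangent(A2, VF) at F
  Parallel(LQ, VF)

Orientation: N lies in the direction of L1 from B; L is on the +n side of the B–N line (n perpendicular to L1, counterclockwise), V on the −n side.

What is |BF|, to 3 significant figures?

35.8

Tangency of A1 to both parallel lines with radius 9.2 puts L and V at B ± 9.2·n: L = (9.00, 1.90), V = (-9.00, -1.90). Equal radii place Q and F the same way about N: Q = N + 9.2·n = (16.1, -32.0), F = N − 9.2·n = (-1.87, -35.8). Then |BF| = |F − B| = 35.8.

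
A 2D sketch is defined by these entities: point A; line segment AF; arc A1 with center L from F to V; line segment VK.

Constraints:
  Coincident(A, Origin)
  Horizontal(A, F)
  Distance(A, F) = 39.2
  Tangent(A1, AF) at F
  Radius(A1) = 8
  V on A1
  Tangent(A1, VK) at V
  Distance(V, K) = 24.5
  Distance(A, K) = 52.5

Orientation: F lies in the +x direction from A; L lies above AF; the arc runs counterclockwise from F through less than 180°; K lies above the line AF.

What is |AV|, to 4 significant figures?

47.99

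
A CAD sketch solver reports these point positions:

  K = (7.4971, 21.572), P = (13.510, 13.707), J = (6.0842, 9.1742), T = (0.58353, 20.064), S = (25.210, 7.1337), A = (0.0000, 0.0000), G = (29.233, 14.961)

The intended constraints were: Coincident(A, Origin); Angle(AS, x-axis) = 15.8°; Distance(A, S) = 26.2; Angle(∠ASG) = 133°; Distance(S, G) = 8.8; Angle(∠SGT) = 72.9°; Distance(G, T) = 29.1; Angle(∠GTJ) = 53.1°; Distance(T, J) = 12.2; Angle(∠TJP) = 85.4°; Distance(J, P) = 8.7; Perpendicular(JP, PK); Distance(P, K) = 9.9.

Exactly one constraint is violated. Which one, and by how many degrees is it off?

Perpendicular(JP, PK) — off by 6.00°.

A = (0.00, 0.00) ✓; AS at 15.80° ✓; |AS| = 26.20 ✓; ∠ASG = 133.0° ✓; |SG| = 8.801 ✓; ∠SGT = 72.90° ✓; |GT| = 29.10 ✓; ∠GTJ = 53.10° ✓; |TJ| = 12.20 ✓; ∠TJP = 85.40° ✓; |JP| = 8.700 ✓; ∠(JP, PK) = 96.00° ✗; |PK| = 9.900 ✓.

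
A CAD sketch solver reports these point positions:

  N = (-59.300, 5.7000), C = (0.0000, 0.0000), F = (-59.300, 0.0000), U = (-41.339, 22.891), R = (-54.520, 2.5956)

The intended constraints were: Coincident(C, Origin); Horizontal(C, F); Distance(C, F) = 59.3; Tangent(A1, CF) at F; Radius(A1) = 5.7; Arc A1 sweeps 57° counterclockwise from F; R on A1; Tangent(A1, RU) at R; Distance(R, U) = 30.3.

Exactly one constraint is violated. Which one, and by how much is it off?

Distance(R, U) = 30.3 — off by 6.10.

C = (0.00, 0.00) ✓; C.y = 0.00, F.y = 0.00 ✓; |CF| = 59.30 ✓; ∠(NF, FC) = 90.00° ✓; |NF| = 5.700 ✓; bearing(N→R) − bearing(N→F) = 57.00° ✓; |NR| = 5.700 ✓; ∠(NR, RU) = 90.00° ✓; |RU| = 24.20 ✗.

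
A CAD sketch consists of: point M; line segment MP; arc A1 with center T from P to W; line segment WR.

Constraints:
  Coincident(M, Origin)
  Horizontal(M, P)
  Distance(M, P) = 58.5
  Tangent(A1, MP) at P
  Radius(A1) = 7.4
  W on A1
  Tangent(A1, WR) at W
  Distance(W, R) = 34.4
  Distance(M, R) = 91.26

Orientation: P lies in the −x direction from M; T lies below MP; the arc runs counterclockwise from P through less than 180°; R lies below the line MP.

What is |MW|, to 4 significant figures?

64.12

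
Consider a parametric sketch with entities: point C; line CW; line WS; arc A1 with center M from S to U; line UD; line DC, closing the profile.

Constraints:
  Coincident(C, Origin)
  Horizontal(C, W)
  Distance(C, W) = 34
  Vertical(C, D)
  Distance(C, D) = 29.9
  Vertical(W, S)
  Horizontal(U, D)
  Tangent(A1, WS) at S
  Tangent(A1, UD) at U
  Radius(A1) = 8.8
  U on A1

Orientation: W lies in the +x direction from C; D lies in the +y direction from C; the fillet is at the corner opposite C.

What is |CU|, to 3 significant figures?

39.1

The virtual corner opposite C is at (34.0, 29.9). Since A1 is tangent to WS there, MS ⟂ WS and A1 meets UD tangentially, so MU is at right angles to UD, with radius 8.8, so the center M sits 8.8 in from both sides at M = (25.2, 21.1). That places the tangent points at S = (34.0, 21.1) on WS and U = (25.2, 29.9) on UD. Then |CU| = |U − C| = 39.1.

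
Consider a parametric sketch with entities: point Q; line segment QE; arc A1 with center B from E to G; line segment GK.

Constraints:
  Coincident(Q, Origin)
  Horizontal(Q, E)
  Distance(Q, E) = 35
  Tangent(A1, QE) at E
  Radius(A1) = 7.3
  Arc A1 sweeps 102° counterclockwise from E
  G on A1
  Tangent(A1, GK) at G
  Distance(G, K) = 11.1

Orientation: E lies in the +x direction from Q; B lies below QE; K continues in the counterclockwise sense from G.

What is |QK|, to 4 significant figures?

36.02

On A1, E sits at bearing 90° from B; a 102° counterclockwise sweep puts G at bearing 192°, so G = B + 7.3·(cos 192°, sin 192°) = (27.86, -8.818). The tangent condition forces BG to be normal to GK, so GK runs along (−sin 192°, cos 192°); with |GK| = 11.1, K = (30.17, -19.68). Then |QK| = |K − Q| = 36.02.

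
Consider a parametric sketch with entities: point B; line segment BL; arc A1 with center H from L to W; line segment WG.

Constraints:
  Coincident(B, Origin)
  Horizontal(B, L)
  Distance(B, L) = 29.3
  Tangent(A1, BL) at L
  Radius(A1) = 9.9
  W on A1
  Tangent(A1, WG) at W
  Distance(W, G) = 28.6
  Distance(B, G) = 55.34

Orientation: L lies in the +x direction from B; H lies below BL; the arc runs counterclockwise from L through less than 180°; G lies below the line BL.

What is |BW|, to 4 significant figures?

27.11

B is at the origin; BL is horizontal with |BL| = 29.3 and L on the +x side, so L = (29.30, 0.000). A1 meets BL tangentially, so HL is at right angles to BL, so H = L + (0, -9.9) = (29.30, -9.900). Since HW ⟂ WG (tangency), |HG| = √(9.9² + 28.6²) = 30.26 regardless of where W sits on A1. So G lies on both circle(B, 55.34) and circle(H, 30.26); the below-BL intersection is G = (40.05, -38.19). W is the foot of the tangent from G: W = (21.70, -16.25).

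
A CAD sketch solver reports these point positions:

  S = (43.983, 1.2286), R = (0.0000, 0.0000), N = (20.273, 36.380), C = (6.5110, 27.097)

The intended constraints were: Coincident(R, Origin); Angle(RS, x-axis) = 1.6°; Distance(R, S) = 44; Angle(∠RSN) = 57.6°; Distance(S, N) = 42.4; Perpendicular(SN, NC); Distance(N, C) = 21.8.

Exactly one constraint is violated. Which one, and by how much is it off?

Distance(N, C) = 21.8 — off by 5.20.

R = (0.00, 0.00) ✓; RS at 1.600° ✓; |RS| = 44.00 ✓; ∠RSN = 57.60° ✓; |SN| = 42.40 ✓; ∠(SN, NC) = 90.00° ✓; |NC| = 16.60 ✗.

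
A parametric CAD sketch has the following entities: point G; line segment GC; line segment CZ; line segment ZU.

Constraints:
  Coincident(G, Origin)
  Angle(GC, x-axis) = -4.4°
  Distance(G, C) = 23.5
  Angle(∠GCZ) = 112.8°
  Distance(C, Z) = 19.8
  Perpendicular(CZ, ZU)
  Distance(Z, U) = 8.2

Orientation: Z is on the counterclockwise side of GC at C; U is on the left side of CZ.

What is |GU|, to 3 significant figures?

31.9

G is at the origin; GC runs at -4.4° with length 23.5, so C = 23.5·(cos -4.4°, sin -4.4°) = (23.4, -1.80). ∠GCZ = 112.8°, so CZ runs at -4.4° + (180° − 112.8°) = 62.8° from the x-axis; with |CZ| = 19.8, Z = C + 19.8·(cos 62.8°, sin 62.8°) = (32.5, 15.8). CZ ⟂ ZU; with |ZU| = 8.2 on the left of CZ, U = Z + 8.2·(-0.889, 0.457) = (25.2, 19.6). Then |GU| = |U − G| = 31.9.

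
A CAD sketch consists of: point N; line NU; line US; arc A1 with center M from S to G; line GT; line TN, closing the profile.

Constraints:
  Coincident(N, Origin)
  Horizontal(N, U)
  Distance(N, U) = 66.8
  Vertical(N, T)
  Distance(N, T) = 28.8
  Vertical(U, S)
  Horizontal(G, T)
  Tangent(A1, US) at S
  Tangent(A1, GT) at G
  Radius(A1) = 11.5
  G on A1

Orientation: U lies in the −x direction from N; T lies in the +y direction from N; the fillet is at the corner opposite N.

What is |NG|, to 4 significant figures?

62.35

The virtual corner opposite N is at (-66.80, 28.80). The tangent condition forces MS to be normal to US and tangency of A1 to GT means the radius MG is perpendicular to GT, with radius 11.5, so the center M sits 11.5 in from both sides at M = (-55.30, 17.30). That places the tangent points at S = (-66.80, 17.30) on US and G = (-55.30, 28.80) on GT. Then |NG| = |G − N| = 62.35.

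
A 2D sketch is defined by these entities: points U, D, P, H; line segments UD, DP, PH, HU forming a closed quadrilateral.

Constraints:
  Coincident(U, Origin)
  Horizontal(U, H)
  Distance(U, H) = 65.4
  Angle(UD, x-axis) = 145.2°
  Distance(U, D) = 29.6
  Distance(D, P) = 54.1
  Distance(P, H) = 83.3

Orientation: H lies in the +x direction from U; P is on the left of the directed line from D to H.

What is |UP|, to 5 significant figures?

60.845

Checks: |DP| = 54.10 ✓; |PH| = 83.30 ✓.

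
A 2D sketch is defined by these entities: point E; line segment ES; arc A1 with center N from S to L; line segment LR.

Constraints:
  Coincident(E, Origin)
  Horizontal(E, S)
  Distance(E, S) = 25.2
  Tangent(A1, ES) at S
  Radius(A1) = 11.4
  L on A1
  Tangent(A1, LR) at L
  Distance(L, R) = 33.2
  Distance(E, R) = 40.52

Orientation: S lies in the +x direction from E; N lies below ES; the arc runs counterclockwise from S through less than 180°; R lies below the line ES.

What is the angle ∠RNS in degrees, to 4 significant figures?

145.1°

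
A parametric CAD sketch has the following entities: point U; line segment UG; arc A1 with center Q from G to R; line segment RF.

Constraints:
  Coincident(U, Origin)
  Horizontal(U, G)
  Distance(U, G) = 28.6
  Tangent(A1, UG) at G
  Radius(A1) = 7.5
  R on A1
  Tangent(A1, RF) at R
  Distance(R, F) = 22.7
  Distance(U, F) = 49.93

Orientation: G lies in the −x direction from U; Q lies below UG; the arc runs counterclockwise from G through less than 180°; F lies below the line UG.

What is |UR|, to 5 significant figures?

36.282

U is at the origin; UG is horizontal with |UG| = 28.6 and G on the −x side, so G = (-28.600, 0.0000). Tangency of A1 to UG means the radius QG is perpendicular to UG, so Q = G + (0, -7.5) = (-28.600, -7.5000). Since QR ⟂ RF (tangency), |QF| = √(7.5² + 22.7²) = 23.907 regardless of where R sits on A1. So F lies on both circle(U, 49.93) and circle(Q, 23.907); the below-UG intersection is F = (-41.657, -27.526). R is the foot of the tangent from F: R = (-35.850, -5.5816).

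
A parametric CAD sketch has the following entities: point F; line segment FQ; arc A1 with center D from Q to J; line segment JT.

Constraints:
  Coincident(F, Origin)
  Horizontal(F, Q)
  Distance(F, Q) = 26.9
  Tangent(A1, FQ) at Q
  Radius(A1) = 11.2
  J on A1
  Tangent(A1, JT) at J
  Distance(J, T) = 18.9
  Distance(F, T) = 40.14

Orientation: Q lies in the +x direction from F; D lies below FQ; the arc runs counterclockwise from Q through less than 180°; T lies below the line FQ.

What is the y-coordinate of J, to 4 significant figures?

-15.15

F is at the origin; F and Q share the same y with |FQ| = 26.9 and Q on the +x side, so Q = (26.90, 0.000). Since A1 is tangent to FQ there, DQ ⟂ FQ, so D = Q + (0, -11.2) = (26.90, -11.20). Since DJ ⟂ JT (tangency), |DT| = √(11.2² + 18.9²) = 21.97 regardless of where J sits on A1. So T lies on both circle(F, 40.14) and circle(D, 21.97); the below-FQ intersection is T = (23.09, -32.84). J is the foot of the tangent from T: J = (16.42, -15.15).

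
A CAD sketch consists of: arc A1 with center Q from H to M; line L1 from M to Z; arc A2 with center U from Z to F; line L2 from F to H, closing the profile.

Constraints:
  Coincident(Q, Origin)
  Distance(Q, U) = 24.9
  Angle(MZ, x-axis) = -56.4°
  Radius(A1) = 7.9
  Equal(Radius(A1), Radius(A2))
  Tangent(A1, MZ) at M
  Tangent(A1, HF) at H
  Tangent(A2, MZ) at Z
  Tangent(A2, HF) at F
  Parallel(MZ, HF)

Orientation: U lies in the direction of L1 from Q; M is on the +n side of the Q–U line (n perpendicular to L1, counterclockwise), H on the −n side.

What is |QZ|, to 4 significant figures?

26.12

The slot axis is L1's direction at -56.4°, so u = (cos -56.4°, sin -56.4°) = (0.5534, -0.8329) and n = (−sin -56.4°, cos -56.4°) = (0.8329, 0.5534). Q is at the origin and U lies 24.9 along u from Q, so U = 24.9·u = (13.78, -20.74). Tangency of A1 to both parallel lines with radius 7.9 puts M and H at Q ± 7.9·n: M = (6.580, 4.372), H = (-6.580, -4.372). Equal radii place Z and F the same way about U: Z = U + 7.9·n = (20.36, -16.37), F = U − 7.9·n = (7.199, -25.11). Then |QZ| = |Z − Q| = 26.12.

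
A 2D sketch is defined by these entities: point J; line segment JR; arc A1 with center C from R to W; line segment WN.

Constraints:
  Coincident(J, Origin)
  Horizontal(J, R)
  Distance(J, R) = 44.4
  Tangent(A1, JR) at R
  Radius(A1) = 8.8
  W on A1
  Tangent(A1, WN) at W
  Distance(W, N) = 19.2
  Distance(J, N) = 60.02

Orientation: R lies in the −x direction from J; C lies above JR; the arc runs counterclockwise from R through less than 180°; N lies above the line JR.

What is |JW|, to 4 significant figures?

41.57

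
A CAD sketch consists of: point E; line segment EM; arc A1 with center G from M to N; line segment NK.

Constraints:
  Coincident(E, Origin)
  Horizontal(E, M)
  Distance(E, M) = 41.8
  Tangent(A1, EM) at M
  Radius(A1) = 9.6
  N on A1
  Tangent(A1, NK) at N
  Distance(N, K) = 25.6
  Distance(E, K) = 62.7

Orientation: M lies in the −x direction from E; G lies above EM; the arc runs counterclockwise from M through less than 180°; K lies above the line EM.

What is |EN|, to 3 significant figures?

38.3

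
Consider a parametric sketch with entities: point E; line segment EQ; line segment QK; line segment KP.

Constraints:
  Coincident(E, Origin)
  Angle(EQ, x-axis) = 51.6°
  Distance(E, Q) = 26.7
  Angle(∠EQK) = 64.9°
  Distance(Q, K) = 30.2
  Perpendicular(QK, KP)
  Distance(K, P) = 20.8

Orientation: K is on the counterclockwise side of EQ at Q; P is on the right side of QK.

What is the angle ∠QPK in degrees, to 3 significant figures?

55.4°

E is at the origin; EQ runs at 51.6° with length 26.7, so Q = 26.7·(cos 51.6°, sin 51.6°) = (16.6, 20.9). ∠EQK = 64.9°, so QK runs at 51.6° + (180° − 64.9°) = 167° from the x-axis; with |QK| = 30.2, K = Q + 30.2·(cos 167°, sin 167°) = (-12.8, 27.9). QK ⟂ KP; with |KP| = 20.8 on the right of QK, P = K + 20.8·(0.230, 0.973) = (-8.02, 48.1). Then cos ∠QPK = PQ·PK / (|PQ||PK|), giving 55.4°.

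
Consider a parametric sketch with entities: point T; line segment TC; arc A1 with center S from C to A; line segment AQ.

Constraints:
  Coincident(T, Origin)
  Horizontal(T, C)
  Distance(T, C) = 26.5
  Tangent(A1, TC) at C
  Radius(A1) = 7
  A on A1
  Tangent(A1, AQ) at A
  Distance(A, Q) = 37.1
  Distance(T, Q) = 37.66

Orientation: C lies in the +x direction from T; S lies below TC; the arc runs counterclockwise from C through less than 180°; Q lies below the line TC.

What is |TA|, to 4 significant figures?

20.58

T is at the origin; TC is horizontal with |TC| = 26.5 and C on the +x side, so C = (26.50, 0.000). A1 meets TC tangentially, so SC is at right angles to TC, so S = C + (0, -7) = (26.50, -7.000). Since SA ⟂ AQ (tangency), |SQ| = √(7.0² + 37.1²) = 37.75 regardless of where A sits on A1. So Q lies on both circle(T, 37.66) and circle(S, 37.75); the below-TC intersection is Q = (4.153, -37.43). A is the foot of the tangent from Q: A = (20.19, -3.975).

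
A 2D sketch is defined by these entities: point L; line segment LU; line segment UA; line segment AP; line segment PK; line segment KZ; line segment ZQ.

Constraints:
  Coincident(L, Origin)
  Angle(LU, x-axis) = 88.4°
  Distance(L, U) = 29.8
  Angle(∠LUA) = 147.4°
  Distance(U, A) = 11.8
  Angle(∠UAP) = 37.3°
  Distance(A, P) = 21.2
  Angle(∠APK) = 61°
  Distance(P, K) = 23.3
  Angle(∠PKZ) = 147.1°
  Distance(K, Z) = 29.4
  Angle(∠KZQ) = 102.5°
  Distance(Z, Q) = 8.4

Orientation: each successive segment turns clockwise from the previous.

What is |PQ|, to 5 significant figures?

50.976

∠PKZ = 147.1° gives KZ at 121.20° from the x-axis; with |KZ| = 29.4, Z = (-27.579, 53.704). ∠KZQ = 102.5° gives ZQ at 43.700° from the x-axis; with |ZQ| = 8.4, Q = (-21.506, 59.508). Then |PQ| = |Q − P| = 50.976.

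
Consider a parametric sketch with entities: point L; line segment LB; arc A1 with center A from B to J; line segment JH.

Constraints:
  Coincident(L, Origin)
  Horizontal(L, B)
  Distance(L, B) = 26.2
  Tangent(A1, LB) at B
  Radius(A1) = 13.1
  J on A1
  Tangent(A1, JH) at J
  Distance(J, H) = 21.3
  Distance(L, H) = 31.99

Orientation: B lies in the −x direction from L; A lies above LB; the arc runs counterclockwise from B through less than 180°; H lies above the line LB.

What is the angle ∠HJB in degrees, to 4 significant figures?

141.6°

L is at the origin; L and B share the same y with |LB| = 26.2 and B on the −x side, so B = (-26.20, 0.000). Tangency of A1 to LB means the radius AB is perpendicular to LB, so A = B + (0, 13.1) = (-26.20, 13.10). Since AJ ⟂ JH (tangency), |AH| = √(13.1² + 21.3²) = 25.01 regardless of where J sits on A1. So H lies on both circle(L, 31.99) and circle(A, 25.01); the above-LB intersection is H = (-8.560, 30.82). J is the foot of the tangent from H: J = (-13.45, 10.09).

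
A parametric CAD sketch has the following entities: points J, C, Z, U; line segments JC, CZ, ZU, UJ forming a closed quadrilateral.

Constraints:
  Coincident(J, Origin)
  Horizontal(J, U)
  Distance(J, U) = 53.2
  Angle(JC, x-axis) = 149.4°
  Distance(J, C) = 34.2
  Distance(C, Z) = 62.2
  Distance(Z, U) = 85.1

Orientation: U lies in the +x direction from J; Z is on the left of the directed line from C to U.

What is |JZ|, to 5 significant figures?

69.790

Checks: |CZ| = 62.20 ✓; |ZU| = 85.10 ✓.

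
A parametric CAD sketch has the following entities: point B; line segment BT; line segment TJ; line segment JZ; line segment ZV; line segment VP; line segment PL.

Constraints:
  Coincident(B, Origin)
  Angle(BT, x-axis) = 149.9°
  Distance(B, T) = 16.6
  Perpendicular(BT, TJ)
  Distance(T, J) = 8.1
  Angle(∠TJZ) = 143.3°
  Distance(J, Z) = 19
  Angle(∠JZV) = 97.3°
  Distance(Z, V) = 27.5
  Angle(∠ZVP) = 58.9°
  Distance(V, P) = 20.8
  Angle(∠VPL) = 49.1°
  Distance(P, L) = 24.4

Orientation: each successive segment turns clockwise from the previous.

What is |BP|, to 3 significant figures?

0.734

B is at the origin; BT runs at 149.9° with length 16.6, so T = (-14.4, 8.33). The perpendicularity gives TJ at right angles to BT, so TJ runs at 59.9°; with |TJ| = 8.1, J = (-10.3, 15.3). ∠TJZ = 143.3° gives JZ at 23.2° from the x-axis; with |JZ| = 19.0, Z = (7.16, 22.8). ∠JZV = 97.3° gives ZV at -59.5° from the x-axis; with |ZV| = 27.5, V = (21.1, -0.877). ∠ZVP = 58.9° gives VP at 179° from the x-axis; with |VP| = 20.8, P = (0.323, -0.659). Then |BP| = |P − B| = 0.734.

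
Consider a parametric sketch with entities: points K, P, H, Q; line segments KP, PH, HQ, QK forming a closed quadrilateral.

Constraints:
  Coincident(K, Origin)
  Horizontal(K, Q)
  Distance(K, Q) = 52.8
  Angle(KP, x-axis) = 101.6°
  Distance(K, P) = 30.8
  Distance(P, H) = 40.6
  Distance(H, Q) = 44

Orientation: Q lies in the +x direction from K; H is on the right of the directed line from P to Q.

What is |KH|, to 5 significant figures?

11.917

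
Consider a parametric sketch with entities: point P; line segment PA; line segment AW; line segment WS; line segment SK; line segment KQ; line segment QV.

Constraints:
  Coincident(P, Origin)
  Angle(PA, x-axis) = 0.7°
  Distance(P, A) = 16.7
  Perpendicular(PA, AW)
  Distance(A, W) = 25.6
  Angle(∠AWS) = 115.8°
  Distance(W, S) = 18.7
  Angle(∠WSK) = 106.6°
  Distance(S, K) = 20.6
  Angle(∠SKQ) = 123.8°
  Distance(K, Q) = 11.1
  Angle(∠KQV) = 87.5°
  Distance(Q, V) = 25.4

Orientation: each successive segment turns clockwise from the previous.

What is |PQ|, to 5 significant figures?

13.766

∠WSK = 106.6° gives SK at 133.10° from the x-axis; with |SK| = 20.6, K = (-13.799, -18.697). ∠SKQ = 123.8° gives KQ at 76.900° from the x-axis; with |KQ| = 11.1, Q = (-11.283, -7.8855). Then |PQ| = |Q − P| = 13.766.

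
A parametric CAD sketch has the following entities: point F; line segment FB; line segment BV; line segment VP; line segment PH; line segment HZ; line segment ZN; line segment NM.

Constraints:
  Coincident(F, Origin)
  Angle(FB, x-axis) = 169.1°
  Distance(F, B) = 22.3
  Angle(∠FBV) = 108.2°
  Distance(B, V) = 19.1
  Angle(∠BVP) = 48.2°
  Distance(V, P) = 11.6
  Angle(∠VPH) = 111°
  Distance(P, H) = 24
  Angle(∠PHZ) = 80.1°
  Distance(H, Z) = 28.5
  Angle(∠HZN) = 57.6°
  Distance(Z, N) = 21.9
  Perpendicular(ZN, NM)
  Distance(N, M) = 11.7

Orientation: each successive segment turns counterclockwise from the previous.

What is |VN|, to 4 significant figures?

7.491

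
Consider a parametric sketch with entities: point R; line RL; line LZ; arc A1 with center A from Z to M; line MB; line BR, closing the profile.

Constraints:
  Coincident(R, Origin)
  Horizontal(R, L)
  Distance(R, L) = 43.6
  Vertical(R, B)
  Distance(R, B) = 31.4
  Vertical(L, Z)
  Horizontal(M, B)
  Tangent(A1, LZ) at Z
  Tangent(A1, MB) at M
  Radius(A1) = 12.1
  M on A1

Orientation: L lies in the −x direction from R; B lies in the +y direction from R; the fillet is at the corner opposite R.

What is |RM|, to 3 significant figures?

44.5

R is at the origin; R and L share the same y with |RL| = 43.6 and L on the −x side, so L = (-43.6, 0.00). R and B share the same x with |RB| = 31.4 and B on the +y side, so B = (0.00, 31.4). The virtual corner opposite R is at (-43.6, 31.4). Tangency of A1 to LZ means the radius AZ is perpendicular to LZ and tangency of A1 to MB means the radius AM is perpendicular to MB, with radius 12.1, so the center A sits 12.1 in from both sides at A = (-31.5, 19.3). That places the tangent points at Z = (-43.6, 19.3) on LZ and M = (-31.5, 31.4) on MB. Then |RM| = |M − R| = 44.5.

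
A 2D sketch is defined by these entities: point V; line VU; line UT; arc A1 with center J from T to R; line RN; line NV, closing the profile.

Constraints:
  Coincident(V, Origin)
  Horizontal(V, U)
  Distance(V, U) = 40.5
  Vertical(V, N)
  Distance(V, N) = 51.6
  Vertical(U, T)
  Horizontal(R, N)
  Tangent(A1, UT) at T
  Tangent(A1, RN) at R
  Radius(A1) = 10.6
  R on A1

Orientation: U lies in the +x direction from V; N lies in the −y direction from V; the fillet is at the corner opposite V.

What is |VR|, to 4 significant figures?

59.64

V is at the origin; VU is horizontal with |VU| = 40.5 and U on the +x side, so U = (40.50, 0.000). V and N share the same x with |VN| = 51.6 and N on the −y side, so N = (0.000, -51.60). The virtual corner opposite V is at (40.50, -51.60). Since A1 is tangent to UT there, JT ⟂ UT and the tangent condition forces JR to be normal to RN, with radius 10.6, so the center J sits 10.6 in from both sides at J = (29.90, -41.00). That places the tangent points at T = (40.50, -41.00) on UT and R = (29.90, -51.60) on RN. Then |VR| = |R − V| = 59.64.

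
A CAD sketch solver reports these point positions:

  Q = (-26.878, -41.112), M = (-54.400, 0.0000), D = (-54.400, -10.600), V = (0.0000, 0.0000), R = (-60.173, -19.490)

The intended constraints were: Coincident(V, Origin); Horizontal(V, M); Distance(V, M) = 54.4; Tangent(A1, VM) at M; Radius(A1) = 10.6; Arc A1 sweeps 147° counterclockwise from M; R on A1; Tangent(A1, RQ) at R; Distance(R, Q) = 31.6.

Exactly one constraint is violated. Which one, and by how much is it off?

Distance(R, Q) = 31.6 — off by 8.10.

V = (0.00, 0.00) ✓; V.y = 0.00, M.y = 0.00 ✓; |VM| = 54.40 ✓; ∠(DM, MV) = 90.00° ✓; |DM| = 10.60 ✓; bearing(D→R) − bearing(D→M) = 147.0° ✓; |DR| = 10.60 ✓; ∠(DR, RQ) = 90.00° ✓; |RQ| = 39.70 ✗.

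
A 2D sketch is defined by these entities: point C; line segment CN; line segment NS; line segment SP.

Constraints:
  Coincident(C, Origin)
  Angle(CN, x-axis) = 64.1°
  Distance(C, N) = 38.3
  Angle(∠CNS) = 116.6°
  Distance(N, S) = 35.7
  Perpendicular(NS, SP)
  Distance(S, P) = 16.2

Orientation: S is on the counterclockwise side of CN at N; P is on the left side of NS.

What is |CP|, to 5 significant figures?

55.845

C is at the origin; CN runs at 64.1° with length 38.3, so N = 38.3·(cos 64.1°, sin 64.1°) = (16.730, 34.453). ∠CNS = 116.6°, so NS runs at 64.1° + (180° − 116.6°) = 127.50° from the x-axis; with |NS| = 35.7, S = N + 35.7·(cos 127.50°, sin 127.50°) = (-5.0033, 62.776). The perpendicularity gives SP at right angles to NS; with |SP| = 16.2 on the left of NS, P = S + 16.2·(-0.79335, -0.60876) = (-17.856, 52.914). Then |CP| = |P − C| = 55.845.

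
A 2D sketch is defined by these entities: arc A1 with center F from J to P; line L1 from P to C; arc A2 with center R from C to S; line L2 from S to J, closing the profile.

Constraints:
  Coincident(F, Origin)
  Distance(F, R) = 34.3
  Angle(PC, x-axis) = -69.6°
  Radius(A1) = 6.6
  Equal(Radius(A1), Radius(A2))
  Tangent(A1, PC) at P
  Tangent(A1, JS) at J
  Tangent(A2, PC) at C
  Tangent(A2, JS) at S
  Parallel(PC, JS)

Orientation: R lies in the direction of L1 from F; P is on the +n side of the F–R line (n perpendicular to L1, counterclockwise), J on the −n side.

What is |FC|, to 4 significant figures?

34.93

Tangency of A1 to both parallel lines with radius 6.6 puts P and J at F ± 6.6·n: P = (6.186, 2.301), J = (-6.186, -2.301). Equal radii place C and S the same way about R: C = R + 6.6·n = (18.14, -29.85), S = R − 6.6·n = (5.770, -34.45). Then |FC| = |C − F| = 34.93.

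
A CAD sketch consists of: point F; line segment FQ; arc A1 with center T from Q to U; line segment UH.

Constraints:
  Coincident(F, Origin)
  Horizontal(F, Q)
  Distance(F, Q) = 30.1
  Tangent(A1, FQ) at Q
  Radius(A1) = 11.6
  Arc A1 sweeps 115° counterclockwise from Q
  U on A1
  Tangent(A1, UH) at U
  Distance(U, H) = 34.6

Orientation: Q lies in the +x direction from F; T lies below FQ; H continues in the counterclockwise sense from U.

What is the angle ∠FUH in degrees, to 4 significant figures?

155.1°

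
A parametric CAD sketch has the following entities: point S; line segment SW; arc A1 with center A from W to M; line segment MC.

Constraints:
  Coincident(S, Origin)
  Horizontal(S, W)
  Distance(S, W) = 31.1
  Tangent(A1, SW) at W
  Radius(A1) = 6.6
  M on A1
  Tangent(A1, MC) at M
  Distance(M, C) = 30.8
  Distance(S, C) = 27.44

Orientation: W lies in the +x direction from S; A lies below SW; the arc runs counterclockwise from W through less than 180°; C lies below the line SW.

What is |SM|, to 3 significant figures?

26.1

S is at the origin; SW is horizontal with |SW| = 31.1 and W on the +x side, so W = (31.1, 0.00). Tangency of A1 to SW means the radius AW is perpendicular to SW, so A = W + (0, -6.6) = (31.1, -6.60). Since AM ⟂ MC (tangency), |AC| = √(6.6² + 30.8²) = 31.5 regardless of where M sits on A1. So C lies on both circle(S, 27.44) and circle(A, 31.5); the below-SW intersection is C = (6.76, -26.6). M is the foot of the tangent from C: M = (25.9, -2.49).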